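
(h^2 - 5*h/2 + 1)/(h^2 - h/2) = (h - 2)/h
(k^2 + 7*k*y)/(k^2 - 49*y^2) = k/(k - 7*y)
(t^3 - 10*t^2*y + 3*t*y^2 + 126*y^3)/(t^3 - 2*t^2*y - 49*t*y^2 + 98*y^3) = (-t^2 + 3*t*y + 18*y^2)/(-t^2 - 5*t*y + 14*y^2)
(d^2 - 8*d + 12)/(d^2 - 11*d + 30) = (d - 2)/(d - 5)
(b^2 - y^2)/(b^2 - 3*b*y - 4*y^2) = (-b + y)/(-b + 4*y)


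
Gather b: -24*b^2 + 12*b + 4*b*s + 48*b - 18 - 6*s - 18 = -24*b^2 + b*(4*s + 60) - 6*s - 36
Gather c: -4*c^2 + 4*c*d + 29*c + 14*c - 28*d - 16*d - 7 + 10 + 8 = -4*c^2 + c*(4*d + 43) - 44*d + 11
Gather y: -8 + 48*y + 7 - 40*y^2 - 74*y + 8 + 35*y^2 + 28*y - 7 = -5*y^2 + 2*y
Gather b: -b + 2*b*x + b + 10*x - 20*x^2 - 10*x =2*b*x - 20*x^2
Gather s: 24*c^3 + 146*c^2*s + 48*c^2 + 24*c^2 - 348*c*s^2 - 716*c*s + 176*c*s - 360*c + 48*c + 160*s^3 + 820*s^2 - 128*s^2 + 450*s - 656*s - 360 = 24*c^3 + 72*c^2 - 312*c + 160*s^3 + s^2*(692 - 348*c) + s*(146*c^2 - 540*c - 206) - 360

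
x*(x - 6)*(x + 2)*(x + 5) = x^4 + x^3 - 32*x^2 - 60*x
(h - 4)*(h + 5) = h^2 + h - 20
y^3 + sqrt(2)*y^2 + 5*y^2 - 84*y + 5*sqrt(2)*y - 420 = (y + 5)*(y - 6*sqrt(2))*(y + 7*sqrt(2))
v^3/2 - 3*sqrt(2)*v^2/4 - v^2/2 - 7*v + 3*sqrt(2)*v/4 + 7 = (v/2 + sqrt(2))*(v - 1)*(v - 7*sqrt(2)/2)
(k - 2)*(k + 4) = k^2 + 2*k - 8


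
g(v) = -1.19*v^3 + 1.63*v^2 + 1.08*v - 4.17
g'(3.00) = -21.27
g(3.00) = -18.39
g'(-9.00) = -317.43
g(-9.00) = 985.65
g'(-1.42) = -10.75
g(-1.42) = 0.99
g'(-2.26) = -24.52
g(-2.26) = 15.45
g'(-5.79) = -137.48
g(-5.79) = 275.21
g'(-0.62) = -2.31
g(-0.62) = -3.93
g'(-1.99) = -19.54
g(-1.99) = 9.51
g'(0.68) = 1.65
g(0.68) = -3.06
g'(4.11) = -45.83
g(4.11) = -54.81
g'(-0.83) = -4.09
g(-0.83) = -3.26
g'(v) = -3.57*v^2 + 3.26*v + 1.08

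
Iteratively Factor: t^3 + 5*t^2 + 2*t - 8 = (t + 2)*(t^2 + 3*t - 4) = (t + 2)*(t + 4)*(t - 1)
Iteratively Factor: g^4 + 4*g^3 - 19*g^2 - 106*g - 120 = (g + 4)*(g^3 - 19*g - 30) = (g - 5)*(g + 4)*(g^2 + 5*g + 6) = (g - 5)*(g + 3)*(g + 4)*(g + 2)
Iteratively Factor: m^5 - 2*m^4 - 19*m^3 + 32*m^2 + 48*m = (m + 4)*(m^4 - 6*m^3 + 5*m^2 + 12*m) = (m - 4)*(m + 4)*(m^3 - 2*m^2 - 3*m) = m*(m - 4)*(m + 4)*(m^2 - 2*m - 3) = m*(m - 4)*(m - 3)*(m + 4)*(m + 1)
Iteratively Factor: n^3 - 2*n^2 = (n)*(n^2 - 2*n) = n*(n - 2)*(n)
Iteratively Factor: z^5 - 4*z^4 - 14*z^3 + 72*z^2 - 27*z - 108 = (z - 3)*(z^4 - z^3 - 17*z^2 + 21*z + 36) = (z - 3)*(z + 4)*(z^3 - 5*z^2 + 3*z + 9) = (z - 3)^2*(z + 4)*(z^2 - 2*z - 3) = (z - 3)^2*(z + 1)*(z + 4)*(z - 3)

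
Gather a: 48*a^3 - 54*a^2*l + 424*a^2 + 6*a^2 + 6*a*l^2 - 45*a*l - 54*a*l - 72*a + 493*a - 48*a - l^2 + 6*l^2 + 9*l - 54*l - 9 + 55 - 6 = 48*a^3 + a^2*(430 - 54*l) + a*(6*l^2 - 99*l + 373) + 5*l^2 - 45*l + 40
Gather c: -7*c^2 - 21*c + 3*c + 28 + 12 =-7*c^2 - 18*c + 40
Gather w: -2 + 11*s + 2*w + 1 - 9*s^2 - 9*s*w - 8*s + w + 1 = -9*s^2 + 3*s + w*(3 - 9*s)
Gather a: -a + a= 0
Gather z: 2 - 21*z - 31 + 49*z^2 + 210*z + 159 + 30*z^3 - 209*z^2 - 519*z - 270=30*z^3 - 160*z^2 - 330*z - 140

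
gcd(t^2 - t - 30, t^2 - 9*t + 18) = t - 6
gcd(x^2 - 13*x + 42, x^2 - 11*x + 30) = x - 6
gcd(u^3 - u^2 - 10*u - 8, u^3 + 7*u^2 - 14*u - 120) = u - 4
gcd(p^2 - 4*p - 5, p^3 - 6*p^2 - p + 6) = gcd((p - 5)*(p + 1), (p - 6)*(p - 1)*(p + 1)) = p + 1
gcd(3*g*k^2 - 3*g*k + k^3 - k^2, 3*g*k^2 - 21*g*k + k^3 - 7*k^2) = 3*g*k + k^2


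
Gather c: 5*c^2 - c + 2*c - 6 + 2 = 5*c^2 + c - 4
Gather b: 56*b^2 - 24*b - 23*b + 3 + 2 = 56*b^2 - 47*b + 5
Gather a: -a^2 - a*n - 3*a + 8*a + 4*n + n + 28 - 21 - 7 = -a^2 + a*(5 - n) + 5*n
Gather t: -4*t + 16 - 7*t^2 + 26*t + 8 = -7*t^2 + 22*t + 24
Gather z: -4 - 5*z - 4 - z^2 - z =-z^2 - 6*z - 8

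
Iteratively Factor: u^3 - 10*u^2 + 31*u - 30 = (u - 3)*(u^2 - 7*u + 10) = (u - 5)*(u - 3)*(u - 2)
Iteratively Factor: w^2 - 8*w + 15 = (w - 5)*(w - 3)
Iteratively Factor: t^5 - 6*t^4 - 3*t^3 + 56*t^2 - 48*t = (t - 4)*(t^4 - 2*t^3 - 11*t^2 + 12*t) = t*(t - 4)*(t^3 - 2*t^2 - 11*t + 12) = t*(t - 4)*(t - 1)*(t^2 - t - 12) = t*(t - 4)*(t - 1)*(t + 3)*(t - 4)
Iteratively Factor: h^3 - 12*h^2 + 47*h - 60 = (h - 5)*(h^2 - 7*h + 12) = (h - 5)*(h - 3)*(h - 4)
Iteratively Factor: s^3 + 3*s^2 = (s)*(s^2 + 3*s) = s*(s + 3)*(s)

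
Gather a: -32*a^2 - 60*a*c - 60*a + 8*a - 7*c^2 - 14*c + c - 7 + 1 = -32*a^2 + a*(-60*c - 52) - 7*c^2 - 13*c - 6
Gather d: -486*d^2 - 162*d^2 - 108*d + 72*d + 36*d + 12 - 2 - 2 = 8 - 648*d^2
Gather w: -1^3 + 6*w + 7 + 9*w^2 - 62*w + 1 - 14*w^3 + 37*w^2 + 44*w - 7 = -14*w^3 + 46*w^2 - 12*w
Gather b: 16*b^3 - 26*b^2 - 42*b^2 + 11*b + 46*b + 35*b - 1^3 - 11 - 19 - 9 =16*b^3 - 68*b^2 + 92*b - 40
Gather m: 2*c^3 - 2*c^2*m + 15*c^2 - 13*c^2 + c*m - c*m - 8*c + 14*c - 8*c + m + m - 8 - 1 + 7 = 2*c^3 + 2*c^2 - 2*c + m*(2 - 2*c^2) - 2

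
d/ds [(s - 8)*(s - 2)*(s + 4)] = 3*s^2 - 12*s - 24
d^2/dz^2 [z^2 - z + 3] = 2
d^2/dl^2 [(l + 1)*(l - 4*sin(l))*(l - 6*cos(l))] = 4*l^2*sin(l) + 6*l^2*cos(l) + 28*l*sin(l) - 48*l*sin(2*l) - 10*l*cos(l) + 6*l + 4*sin(l) - 20*cos(l) + 48*sqrt(2)*cos(2*l + pi/4) + 2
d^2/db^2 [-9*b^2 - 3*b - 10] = -18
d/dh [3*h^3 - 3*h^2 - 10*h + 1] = 9*h^2 - 6*h - 10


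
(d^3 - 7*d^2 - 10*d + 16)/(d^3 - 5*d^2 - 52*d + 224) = (d^2 + d - 2)/(d^2 + 3*d - 28)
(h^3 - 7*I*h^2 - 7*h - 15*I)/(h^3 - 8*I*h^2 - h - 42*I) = (h^2 - 4*I*h + 5)/(h^2 - 5*I*h + 14)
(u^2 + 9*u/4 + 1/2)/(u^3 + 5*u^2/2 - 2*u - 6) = (4*u + 1)/(2*(2*u^2 + u - 6))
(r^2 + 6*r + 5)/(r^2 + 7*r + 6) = (r + 5)/(r + 6)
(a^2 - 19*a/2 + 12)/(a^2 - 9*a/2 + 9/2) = (a - 8)/(a - 3)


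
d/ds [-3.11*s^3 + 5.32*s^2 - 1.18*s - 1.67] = -9.33*s^2 + 10.64*s - 1.18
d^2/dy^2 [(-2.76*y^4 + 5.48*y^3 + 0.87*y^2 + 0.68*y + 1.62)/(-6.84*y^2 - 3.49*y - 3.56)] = (258.256512*y^6 + 395.313696*y^5 + 604.94508*y^4 + 659.956159999999*y^3 - 316.411584*y^2 - 549.390288*y + 34.276892)/(320.013504*y^6 + 489.845232*y^5 + 749.60586*y^4 + 552.405925*y^3 + 390.14574*y^2 + 132.692592*y + 45.118016)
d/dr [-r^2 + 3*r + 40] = 3 - 2*r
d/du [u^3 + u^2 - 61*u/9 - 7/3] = 3*u^2 + 2*u - 61/9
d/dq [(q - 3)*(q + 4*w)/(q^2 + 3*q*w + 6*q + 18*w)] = (-(q - 3)*(q + 4*w)*(2*q + 3*w + 6) + (2*q + 4*w - 3)*(q^2 + 3*q*w + 6*q + 18*w))/(q^2 + 3*q*w + 6*q + 18*w)^2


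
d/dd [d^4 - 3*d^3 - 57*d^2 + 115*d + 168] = 4*d^3 - 9*d^2 - 114*d + 115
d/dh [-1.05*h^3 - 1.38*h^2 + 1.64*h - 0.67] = -3.15*h^2 - 2.76*h + 1.64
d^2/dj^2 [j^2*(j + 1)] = 6*j + 2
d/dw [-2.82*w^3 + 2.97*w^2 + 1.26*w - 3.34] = -8.46*w^2 + 5.94*w + 1.26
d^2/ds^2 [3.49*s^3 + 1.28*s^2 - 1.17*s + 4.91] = 20.94*s + 2.56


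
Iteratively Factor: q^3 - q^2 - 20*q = (q)*(q^2 - q - 20) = q*(q - 5)*(q + 4)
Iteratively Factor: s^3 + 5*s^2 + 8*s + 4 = (s + 2)*(s^2 + 3*s + 2) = (s + 2)^2*(s + 1)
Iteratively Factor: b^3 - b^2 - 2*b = (b - 2)*(b^2 + b) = (b - 2)*(b + 1)*(b)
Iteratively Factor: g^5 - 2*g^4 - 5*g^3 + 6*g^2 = (g)*(g^4 - 2*g^3 - 5*g^2 + 6*g) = g*(g - 3)*(g^3 + g^2 - 2*g) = g*(g - 3)*(g - 1)*(g^2 + 2*g) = g*(g - 3)*(g - 1)*(g + 2)*(g)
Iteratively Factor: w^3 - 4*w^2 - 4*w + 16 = (w - 4)*(w^2 - 4) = (w - 4)*(w + 2)*(w - 2)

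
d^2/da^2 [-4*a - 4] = 0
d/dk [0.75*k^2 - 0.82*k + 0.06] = 1.5*k - 0.82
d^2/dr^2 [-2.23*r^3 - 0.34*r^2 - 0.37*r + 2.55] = -13.38*r - 0.68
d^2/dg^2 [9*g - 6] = 0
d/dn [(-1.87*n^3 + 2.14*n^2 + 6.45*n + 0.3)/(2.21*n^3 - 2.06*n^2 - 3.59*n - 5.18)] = (-0.877200000000002*n^4 - 15.0824*n^3 + 32.6752*n^2 - 20.9344*n - 32.334)/(4.8841*n^6 - 9.1052*n^5 - 11.6242*n^4 - 8.1048*n^3 + 34.2297*n^2 + 37.1924*n + 26.8324)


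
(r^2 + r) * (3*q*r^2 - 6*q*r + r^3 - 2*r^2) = 3*q*r^4 - 3*q*r^3 - 6*q*r^2 + r^5 - r^4 - 2*r^3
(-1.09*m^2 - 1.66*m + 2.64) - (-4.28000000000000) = -1.09*m^2 - 1.66*m + 6.92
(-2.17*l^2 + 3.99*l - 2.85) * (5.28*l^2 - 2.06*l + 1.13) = -11.4576*l^4 + 25.5374*l^3 - 25.7195*l^2 + 10.3797*l - 3.2205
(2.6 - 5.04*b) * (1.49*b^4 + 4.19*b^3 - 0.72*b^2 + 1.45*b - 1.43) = -7.5096*b^5 - 17.2436*b^4 + 14.5228*b^3 - 9.18*b^2 + 10.9772*b - 3.718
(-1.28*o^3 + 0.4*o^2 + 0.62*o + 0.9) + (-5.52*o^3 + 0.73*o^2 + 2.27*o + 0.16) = -6.8*o^3 + 1.13*o^2 + 2.89*o + 1.06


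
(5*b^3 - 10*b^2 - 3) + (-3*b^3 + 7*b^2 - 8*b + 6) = 2*b^3 - 3*b^2 - 8*b + 3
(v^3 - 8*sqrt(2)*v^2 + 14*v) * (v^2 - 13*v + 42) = v^5 - 13*v^4 - 8*sqrt(2)*v^4 + 56*v^3 + 104*sqrt(2)*v^3 - 336*sqrt(2)*v^2 - 182*v^2 + 588*v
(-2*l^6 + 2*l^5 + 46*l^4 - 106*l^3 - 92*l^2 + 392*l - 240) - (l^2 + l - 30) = -2*l^6 + 2*l^5 + 46*l^4 - 106*l^3 - 93*l^2 + 391*l - 210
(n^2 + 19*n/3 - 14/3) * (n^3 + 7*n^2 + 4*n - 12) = n^5 + 40*n^4/3 + 131*n^3/3 - 58*n^2/3 - 284*n/3 + 56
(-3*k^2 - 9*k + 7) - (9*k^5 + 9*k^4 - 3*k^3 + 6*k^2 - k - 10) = -9*k^5 - 9*k^4 + 3*k^3 - 9*k^2 - 8*k + 17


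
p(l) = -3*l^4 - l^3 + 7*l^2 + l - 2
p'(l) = -12*l^3 - 3*l^2 + 14*l + 1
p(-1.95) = -13.29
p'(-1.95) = 51.27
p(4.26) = -936.02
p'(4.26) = -921.51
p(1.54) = -4.38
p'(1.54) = -28.38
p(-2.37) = -46.39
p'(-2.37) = 110.71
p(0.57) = 0.34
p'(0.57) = 5.78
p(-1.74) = -4.78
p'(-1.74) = 30.77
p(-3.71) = -426.65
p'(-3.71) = 520.55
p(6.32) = -4754.71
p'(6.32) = -3059.58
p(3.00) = -206.00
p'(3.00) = -308.00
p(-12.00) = -59486.00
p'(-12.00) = 20137.00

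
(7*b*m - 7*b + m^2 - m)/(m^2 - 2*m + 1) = (7*b + m)/(m - 1)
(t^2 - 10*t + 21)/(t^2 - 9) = (t - 7)/(t + 3)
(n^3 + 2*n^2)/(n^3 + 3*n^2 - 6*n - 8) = n^2*(n + 2)/(n^3 + 3*n^2 - 6*n - 8)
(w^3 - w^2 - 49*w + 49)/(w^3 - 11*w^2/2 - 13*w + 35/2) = 2*(w + 7)/(2*w + 5)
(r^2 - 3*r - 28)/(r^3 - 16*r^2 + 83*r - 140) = (r + 4)/(r^2 - 9*r + 20)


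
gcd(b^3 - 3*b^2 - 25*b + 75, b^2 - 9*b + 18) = b - 3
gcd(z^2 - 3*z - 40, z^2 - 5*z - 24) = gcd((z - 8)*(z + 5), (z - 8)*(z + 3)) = z - 8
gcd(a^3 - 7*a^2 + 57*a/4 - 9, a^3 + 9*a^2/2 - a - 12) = a - 3/2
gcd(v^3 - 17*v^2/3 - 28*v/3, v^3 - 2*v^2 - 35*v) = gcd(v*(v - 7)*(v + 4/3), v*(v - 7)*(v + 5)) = v^2 - 7*v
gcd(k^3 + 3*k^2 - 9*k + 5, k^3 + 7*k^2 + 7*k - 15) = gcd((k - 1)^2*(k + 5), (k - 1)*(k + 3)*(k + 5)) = k^2 + 4*k - 5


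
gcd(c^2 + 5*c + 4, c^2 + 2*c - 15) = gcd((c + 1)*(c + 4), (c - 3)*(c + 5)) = 1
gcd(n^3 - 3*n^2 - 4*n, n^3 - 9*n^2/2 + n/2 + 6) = n^2 - 3*n - 4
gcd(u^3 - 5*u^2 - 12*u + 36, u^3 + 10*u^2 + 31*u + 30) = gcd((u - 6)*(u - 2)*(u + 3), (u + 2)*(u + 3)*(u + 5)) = u + 3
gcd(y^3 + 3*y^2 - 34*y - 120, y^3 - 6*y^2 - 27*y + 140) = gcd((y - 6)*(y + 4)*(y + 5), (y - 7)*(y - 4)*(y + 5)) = y + 5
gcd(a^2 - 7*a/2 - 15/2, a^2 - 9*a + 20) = a - 5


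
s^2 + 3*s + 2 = (s + 1)*(s + 2)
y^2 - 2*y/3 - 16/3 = (y - 8/3)*(y + 2)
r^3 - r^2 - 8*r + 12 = (r - 2)^2*(r + 3)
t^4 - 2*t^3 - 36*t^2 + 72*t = t*(t - 6)*(t - 2)*(t + 6)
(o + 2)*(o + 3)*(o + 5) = o^3 + 10*o^2 + 31*o + 30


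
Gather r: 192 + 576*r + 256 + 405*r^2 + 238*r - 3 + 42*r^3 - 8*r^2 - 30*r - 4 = 42*r^3 + 397*r^2 + 784*r + 441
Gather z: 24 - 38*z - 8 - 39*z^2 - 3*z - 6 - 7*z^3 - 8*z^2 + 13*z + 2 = -7*z^3 - 47*z^2 - 28*z + 12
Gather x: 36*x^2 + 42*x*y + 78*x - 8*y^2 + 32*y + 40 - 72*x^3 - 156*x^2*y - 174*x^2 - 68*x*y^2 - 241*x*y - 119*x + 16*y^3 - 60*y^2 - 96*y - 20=-72*x^3 + x^2*(-156*y - 138) + x*(-68*y^2 - 199*y - 41) + 16*y^3 - 68*y^2 - 64*y + 20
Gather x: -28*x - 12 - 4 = -28*x - 16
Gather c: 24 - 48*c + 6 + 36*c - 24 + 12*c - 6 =0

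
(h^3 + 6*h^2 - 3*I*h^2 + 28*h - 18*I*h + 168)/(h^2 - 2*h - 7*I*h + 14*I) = (h^2 + h*(6 + 4*I) + 24*I)/(h - 2)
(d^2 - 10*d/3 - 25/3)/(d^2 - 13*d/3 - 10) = (d - 5)/(d - 6)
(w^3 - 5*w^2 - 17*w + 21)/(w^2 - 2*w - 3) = (-w^3 + 5*w^2 + 17*w - 21)/(-w^2 + 2*w + 3)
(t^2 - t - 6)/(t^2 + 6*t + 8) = (t - 3)/(t + 4)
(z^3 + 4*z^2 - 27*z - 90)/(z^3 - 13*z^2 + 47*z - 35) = (z^2 + 9*z + 18)/(z^2 - 8*z + 7)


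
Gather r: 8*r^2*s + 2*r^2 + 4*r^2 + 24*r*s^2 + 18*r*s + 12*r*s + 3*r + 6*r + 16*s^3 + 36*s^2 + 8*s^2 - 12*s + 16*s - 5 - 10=r^2*(8*s + 6) + r*(24*s^2 + 30*s + 9) + 16*s^3 + 44*s^2 + 4*s - 15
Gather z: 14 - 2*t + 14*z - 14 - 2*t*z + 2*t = z*(14 - 2*t)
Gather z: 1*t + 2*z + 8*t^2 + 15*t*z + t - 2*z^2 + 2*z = 8*t^2 + 2*t - 2*z^2 + z*(15*t + 4)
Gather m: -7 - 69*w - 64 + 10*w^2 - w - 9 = 10*w^2 - 70*w - 80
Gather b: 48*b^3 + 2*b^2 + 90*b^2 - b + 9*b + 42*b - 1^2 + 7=48*b^3 + 92*b^2 + 50*b + 6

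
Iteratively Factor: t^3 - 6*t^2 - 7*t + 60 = (t - 4)*(t^2 - 2*t - 15) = (t - 5)*(t - 4)*(t + 3)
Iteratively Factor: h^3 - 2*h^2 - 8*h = (h - 4)*(h^2 + 2*h) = h*(h - 4)*(h + 2)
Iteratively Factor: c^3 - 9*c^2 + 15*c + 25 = (c - 5)*(c^2 - 4*c - 5) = (c - 5)*(c + 1)*(c - 5)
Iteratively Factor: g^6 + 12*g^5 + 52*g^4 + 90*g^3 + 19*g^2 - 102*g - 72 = (g + 3)*(g^5 + 9*g^4 + 25*g^3 + 15*g^2 - 26*g - 24) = (g + 2)*(g + 3)*(g^4 + 7*g^3 + 11*g^2 - 7*g - 12) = (g - 1)*(g + 2)*(g + 3)*(g^3 + 8*g^2 + 19*g + 12) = (g - 1)*(g + 1)*(g + 2)*(g + 3)*(g^2 + 7*g + 12) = (g - 1)*(g + 1)*(g + 2)*(g + 3)^2*(g + 4)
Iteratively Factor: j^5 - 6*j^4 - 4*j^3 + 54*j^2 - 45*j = (j - 5)*(j^4 - j^3 - 9*j^2 + 9*j) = (j - 5)*(j - 3)*(j^3 + 2*j^2 - 3*j) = (j - 5)*(j - 3)*(j + 3)*(j^2 - j) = (j - 5)*(j - 3)*(j - 1)*(j + 3)*(j)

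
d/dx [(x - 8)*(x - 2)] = 2*x - 10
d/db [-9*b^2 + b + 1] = 1 - 18*b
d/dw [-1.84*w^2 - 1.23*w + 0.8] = -3.68*w - 1.23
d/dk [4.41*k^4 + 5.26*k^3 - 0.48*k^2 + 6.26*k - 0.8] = 17.64*k^3 + 15.78*k^2 - 0.96*k + 6.26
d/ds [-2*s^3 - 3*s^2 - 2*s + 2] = -6*s^2 - 6*s - 2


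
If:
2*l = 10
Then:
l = 5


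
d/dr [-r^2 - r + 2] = -2*r - 1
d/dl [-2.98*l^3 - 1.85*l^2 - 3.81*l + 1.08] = -8.94*l^2 - 3.7*l - 3.81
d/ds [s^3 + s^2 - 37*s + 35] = 3*s^2 + 2*s - 37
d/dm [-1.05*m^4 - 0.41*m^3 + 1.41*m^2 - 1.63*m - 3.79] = -4.2*m^3 - 1.23*m^2 + 2.82*m - 1.63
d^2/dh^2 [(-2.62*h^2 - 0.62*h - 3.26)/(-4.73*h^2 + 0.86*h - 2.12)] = (49.057668*h^3 + 279.980052*h^2 - 116.86884*h - 34.746336)/(105.823817*h^6 - 57.722082*h^5 + 152.786568*h^4 - 52.378472*h^3 + 68.479392*h^2 - 11.595552*h + 9.528128)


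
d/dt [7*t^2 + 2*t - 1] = 14*t + 2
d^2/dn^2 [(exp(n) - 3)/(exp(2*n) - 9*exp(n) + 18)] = (exp(n) + 6)*exp(n)/(exp(3*n) - 18*exp(2*n) + 108*exp(n) - 216)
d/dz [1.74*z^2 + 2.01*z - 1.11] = 3.48*z + 2.01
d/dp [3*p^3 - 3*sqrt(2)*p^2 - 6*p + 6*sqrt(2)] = 9*p^2 - 6*sqrt(2)*p - 6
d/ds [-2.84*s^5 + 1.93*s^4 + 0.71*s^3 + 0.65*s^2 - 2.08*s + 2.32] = -14.2*s^4 + 7.72*s^3 + 2.13*s^2 + 1.3*s - 2.08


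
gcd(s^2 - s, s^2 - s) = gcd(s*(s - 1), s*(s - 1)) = s^2 - s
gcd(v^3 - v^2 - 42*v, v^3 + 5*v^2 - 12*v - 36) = v + 6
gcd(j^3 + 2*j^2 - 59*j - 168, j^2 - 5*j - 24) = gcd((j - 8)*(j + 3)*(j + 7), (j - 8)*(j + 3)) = j^2 - 5*j - 24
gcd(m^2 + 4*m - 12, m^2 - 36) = m + 6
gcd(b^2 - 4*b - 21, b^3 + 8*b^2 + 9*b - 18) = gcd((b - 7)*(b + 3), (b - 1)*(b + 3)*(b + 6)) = b + 3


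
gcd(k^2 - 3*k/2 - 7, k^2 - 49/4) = k - 7/2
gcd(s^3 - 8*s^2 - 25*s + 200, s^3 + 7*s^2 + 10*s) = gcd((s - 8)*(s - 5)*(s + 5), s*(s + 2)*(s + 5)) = s + 5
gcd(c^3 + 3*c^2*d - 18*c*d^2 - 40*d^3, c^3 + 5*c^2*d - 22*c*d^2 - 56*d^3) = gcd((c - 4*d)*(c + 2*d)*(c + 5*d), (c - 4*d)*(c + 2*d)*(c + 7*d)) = c^2 - 2*c*d - 8*d^2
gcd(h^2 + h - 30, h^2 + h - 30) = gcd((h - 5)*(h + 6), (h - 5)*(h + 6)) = h^2 + h - 30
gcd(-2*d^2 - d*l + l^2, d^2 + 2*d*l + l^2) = d + l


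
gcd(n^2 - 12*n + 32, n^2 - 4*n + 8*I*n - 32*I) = n - 4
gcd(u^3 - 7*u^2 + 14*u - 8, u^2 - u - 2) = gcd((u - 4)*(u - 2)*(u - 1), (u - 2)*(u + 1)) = u - 2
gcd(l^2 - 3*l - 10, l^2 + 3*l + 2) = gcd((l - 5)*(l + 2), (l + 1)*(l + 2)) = l + 2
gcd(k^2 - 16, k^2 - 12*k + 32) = k - 4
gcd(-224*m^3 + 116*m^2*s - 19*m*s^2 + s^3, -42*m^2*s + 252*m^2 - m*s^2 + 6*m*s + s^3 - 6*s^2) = -7*m + s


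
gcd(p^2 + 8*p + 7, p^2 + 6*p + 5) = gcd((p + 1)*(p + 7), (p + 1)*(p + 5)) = p + 1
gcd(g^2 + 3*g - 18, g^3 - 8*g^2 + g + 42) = g - 3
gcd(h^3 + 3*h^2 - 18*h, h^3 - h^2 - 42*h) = h^2 + 6*h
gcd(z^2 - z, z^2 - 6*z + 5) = z - 1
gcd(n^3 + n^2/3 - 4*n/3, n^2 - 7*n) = n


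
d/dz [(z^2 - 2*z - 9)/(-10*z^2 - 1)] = 2*(-10*z^2 - 91*z + 1)/(100*z^4 + 20*z^2 + 1)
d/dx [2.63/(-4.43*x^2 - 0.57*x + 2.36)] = (23.3018*x + 1.4991)/(4.43*x^2 + 0.57*x - 2.36)^2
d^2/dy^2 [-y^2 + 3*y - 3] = -2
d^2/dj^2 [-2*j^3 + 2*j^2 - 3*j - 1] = 4 - 12*j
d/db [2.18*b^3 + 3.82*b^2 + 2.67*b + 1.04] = 6.54*b^2 + 7.64*b + 2.67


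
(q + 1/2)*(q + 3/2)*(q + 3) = q^3 + 5*q^2 + 27*q/4 + 9/4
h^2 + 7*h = h*(h + 7)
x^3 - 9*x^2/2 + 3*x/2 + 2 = (x - 4)*(x - 1)*(x + 1/2)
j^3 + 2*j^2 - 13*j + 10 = (j - 2)*(j - 1)*(j + 5)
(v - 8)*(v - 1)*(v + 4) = v^3 - 5*v^2 - 28*v + 32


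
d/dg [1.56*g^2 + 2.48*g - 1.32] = 3.12*g + 2.48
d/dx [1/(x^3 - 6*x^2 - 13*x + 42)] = (-3*x^2 + 12*x + 13)/(x^3 - 6*x^2 - 13*x + 42)^2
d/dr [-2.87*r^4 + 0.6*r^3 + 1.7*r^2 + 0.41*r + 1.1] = -11.48*r^3 + 1.8*r^2 + 3.4*r + 0.41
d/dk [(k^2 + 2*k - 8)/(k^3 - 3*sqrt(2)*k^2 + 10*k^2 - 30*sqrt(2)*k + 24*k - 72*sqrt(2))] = (-k^2 + 4*k - 24*sqrt(2) + 12)/(k^4 - 6*sqrt(2)*k^3 + 12*k^3 - 72*sqrt(2)*k^2 + 54*k^2 - 216*sqrt(2)*k + 216*k + 648)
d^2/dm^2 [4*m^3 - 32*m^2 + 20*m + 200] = 24*m - 64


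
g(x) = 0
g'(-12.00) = 0.00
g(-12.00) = 0.00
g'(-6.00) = 0.00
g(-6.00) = 0.00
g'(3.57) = 0.00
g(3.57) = 0.00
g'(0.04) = 0.00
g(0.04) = 0.00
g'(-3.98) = 0.00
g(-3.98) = 0.00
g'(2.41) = 0.00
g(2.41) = 0.00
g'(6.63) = 0.00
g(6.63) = 0.00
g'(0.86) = 0.00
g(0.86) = 0.00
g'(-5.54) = 0.00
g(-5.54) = 0.00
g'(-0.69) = 0.00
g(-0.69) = 0.00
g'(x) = 0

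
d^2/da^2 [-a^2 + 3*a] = -2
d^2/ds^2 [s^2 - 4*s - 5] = 2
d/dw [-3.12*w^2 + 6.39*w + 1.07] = 6.39 - 6.24*w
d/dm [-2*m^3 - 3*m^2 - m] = -6*m^2 - 6*m - 1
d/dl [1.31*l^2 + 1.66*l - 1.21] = 2.62*l + 1.66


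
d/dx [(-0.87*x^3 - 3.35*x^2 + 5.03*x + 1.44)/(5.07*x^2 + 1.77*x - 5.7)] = (-4.4109*x^4 - 3.0798*x^3 - 16.5546*x^2 + 23.5884*x - 31.2198)/(25.7049*x^4 + 17.9478*x^3 - 54.6651*x^2 - 20.178*x + 32.49)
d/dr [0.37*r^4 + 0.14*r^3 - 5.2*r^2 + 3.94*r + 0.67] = 1.48*r^3 + 0.42*r^2 - 10.4*r + 3.94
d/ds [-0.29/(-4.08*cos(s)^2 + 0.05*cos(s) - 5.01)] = (2.3664*cos(s) - 0.0145)*sin(s)/(4.08*cos(s)^2 - 0.05*cos(s) + 5.01)^2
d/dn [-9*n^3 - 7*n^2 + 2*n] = -27*n^2 - 14*n + 2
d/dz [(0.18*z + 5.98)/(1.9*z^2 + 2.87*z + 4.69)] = (0.342*z^2 + 0.5166*z - (0.18*z + 5.98)*(3.8*z + 2.87) + 0.8442)/(1.9*z^2 + 2.87*z + 4.69)^2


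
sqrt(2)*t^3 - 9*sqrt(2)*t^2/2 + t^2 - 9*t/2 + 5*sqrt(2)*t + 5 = (t - 5/2)*(t - 2)*(sqrt(2)*t + 1)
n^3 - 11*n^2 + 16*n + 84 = (n - 7)*(n - 6)*(n + 2)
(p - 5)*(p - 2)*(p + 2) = p^3 - 5*p^2 - 4*p + 20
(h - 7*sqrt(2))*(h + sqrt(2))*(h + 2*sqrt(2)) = h^3 - 4*sqrt(2)*h^2 - 38*h - 28*sqrt(2)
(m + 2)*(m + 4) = m^2 + 6*m + 8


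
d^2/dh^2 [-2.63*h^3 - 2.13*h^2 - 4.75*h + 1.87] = -15.78*h - 4.26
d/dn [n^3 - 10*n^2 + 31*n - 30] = 3*n^2 - 20*n + 31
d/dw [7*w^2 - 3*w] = 14*w - 3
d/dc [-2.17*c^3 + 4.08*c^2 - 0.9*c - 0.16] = -6.51*c^2 + 8.16*c - 0.9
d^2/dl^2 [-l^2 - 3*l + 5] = -2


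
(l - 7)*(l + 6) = l^2 - l - 42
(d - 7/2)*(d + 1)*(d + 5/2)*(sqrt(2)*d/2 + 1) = sqrt(2)*d^4/2 + d^3 - 39*sqrt(2)*d^2/8 - 39*d/4 - 35*sqrt(2)*d/8 - 35/4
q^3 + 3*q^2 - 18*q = q*(q - 3)*(q + 6)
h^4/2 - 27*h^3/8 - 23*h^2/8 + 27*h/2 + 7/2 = (h/2 + 1)*(h - 7)*(h - 2)*(h + 1/4)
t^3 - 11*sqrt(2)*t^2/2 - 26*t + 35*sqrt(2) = (t - 7*sqrt(2))*(t - sqrt(2))*(t + 5*sqrt(2)/2)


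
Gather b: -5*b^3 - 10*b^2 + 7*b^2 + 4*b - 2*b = -5*b^3 - 3*b^2 + 2*b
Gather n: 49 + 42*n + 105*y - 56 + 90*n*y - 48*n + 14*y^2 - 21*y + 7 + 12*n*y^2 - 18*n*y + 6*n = n*(12*y^2 + 72*y) + 14*y^2 + 84*y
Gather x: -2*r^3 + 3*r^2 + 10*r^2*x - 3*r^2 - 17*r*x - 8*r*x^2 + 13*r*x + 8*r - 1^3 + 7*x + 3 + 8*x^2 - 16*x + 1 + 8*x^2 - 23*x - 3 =-2*r^3 + 8*r + x^2*(16 - 8*r) + x*(10*r^2 - 4*r - 32)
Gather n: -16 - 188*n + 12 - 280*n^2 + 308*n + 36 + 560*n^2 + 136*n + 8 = 280*n^2 + 256*n + 40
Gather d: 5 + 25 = 30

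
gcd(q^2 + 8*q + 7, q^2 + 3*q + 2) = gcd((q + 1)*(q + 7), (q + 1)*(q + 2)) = q + 1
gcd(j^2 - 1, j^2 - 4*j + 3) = j - 1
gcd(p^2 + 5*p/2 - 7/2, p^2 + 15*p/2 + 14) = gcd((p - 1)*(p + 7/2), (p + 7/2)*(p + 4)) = p + 7/2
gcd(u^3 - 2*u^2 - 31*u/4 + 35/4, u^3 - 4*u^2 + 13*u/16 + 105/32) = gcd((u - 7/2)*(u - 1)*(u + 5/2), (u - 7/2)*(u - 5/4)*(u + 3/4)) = u - 7/2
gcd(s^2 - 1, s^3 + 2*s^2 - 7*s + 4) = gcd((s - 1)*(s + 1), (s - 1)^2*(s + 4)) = s - 1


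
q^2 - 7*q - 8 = (q - 8)*(q + 1)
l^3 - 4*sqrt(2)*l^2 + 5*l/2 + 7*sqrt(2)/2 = (l - 7*sqrt(2)/2)*(l - sqrt(2))*(l + sqrt(2)/2)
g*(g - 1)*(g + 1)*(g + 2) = g^4 + 2*g^3 - g^2 - 2*g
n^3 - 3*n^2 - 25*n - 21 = (n - 7)*(n + 1)*(n + 3)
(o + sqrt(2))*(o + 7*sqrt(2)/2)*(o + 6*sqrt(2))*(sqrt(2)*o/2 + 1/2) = sqrt(2)*o^4/2 + 11*o^3 + 143*sqrt(2)*o^2/4 + 145*o/2 + 21*sqrt(2)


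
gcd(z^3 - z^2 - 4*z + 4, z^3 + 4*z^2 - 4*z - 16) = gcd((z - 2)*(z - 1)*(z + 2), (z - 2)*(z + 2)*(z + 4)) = z^2 - 4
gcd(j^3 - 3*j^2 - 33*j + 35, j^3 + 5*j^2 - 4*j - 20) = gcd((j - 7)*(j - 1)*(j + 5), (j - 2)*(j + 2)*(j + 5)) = j + 5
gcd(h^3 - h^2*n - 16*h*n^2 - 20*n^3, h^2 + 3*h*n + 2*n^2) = h + 2*n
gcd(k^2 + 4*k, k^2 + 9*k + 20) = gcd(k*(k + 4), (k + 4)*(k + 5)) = k + 4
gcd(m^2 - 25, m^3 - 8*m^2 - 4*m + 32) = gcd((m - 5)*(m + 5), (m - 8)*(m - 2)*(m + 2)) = 1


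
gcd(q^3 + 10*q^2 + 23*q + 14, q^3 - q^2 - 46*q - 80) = q + 2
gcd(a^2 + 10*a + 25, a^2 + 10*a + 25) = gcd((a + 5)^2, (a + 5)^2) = a^2 + 10*a + 25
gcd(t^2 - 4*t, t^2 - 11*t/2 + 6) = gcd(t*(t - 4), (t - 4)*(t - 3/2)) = t - 4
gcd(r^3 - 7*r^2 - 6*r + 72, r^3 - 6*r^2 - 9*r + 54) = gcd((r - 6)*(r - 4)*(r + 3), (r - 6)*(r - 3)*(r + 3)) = r^2 - 3*r - 18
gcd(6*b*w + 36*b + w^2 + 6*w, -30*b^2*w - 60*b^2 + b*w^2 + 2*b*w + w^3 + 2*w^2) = 6*b + w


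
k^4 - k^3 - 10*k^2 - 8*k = k*(k - 4)*(k + 1)*(k + 2)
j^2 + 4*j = j*(j + 4)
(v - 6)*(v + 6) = v^2 - 36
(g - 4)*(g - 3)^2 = g^3 - 10*g^2 + 33*g - 36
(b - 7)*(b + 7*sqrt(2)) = b^2 - 7*b + 7*sqrt(2)*b - 49*sqrt(2)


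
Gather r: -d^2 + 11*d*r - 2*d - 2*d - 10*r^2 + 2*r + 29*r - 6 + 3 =-d^2 - 4*d - 10*r^2 + r*(11*d + 31) - 3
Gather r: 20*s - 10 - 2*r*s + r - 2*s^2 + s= r*(1 - 2*s) - 2*s^2 + 21*s - 10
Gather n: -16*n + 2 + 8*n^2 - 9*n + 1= 8*n^2 - 25*n + 3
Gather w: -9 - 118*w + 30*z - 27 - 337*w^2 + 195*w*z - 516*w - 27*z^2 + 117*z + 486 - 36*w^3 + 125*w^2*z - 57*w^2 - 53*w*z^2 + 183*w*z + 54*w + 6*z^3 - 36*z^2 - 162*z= -36*w^3 + w^2*(125*z - 394) + w*(-53*z^2 + 378*z - 580) + 6*z^3 - 63*z^2 - 15*z + 450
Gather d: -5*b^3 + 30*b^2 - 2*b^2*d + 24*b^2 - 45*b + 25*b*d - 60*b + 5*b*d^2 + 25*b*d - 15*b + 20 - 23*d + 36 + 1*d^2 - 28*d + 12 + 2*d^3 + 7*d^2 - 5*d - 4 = -5*b^3 + 54*b^2 - 120*b + 2*d^3 + d^2*(5*b + 8) + d*(-2*b^2 + 50*b - 56) + 64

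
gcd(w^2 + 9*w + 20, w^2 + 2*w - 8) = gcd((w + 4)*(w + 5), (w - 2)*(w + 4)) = w + 4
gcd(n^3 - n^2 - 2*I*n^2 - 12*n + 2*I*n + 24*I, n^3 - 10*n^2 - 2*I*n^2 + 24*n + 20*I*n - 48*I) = n^2 + n*(-4 - 2*I) + 8*I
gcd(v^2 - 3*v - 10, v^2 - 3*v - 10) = v^2 - 3*v - 10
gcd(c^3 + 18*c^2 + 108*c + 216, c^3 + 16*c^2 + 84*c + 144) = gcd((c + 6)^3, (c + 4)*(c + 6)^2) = c^2 + 12*c + 36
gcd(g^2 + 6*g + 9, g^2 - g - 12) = g + 3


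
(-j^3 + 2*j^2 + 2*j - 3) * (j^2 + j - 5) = -j^5 + j^4 + 9*j^3 - 11*j^2 - 13*j + 15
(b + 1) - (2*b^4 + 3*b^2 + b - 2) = -2*b^4 - 3*b^2 + 3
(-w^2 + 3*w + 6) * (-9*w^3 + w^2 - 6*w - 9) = 9*w^5 - 28*w^4 - 45*w^3 - 3*w^2 - 63*w - 54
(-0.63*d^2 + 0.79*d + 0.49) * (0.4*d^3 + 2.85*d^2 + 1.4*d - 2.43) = -0.252*d^5 - 1.4795*d^4 + 1.5655*d^3 + 4.0334*d^2 - 1.2337*d - 1.1907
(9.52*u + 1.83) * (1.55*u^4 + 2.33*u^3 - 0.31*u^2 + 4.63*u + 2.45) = 14.756*u^5 + 25.0181*u^4 + 1.3127*u^3 + 43.5103*u^2 + 31.7969*u + 4.4835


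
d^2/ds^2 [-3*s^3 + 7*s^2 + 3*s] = 14 - 18*s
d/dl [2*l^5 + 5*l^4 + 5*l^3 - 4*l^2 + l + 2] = 10*l^4 + 20*l^3 + 15*l^2 - 8*l + 1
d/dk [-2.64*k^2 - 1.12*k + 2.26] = -5.28*k - 1.12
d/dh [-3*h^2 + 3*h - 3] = 3 - 6*h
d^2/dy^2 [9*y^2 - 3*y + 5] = 18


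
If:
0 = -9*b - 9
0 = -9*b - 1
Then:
No Solution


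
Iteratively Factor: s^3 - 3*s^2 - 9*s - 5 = (s - 5)*(s^2 + 2*s + 1) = (s - 5)*(s + 1)*(s + 1)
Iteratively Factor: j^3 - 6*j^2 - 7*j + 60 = (j - 4)*(j^2 - 2*j - 15) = (j - 5)*(j - 4)*(j + 3)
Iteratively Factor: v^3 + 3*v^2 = (v + 3)*(v^2) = v*(v + 3)*(v)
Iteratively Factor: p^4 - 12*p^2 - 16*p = (p + 2)*(p^3 - 2*p^2 - 8*p) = p*(p + 2)*(p^2 - 2*p - 8) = p*(p - 4)*(p + 2)*(p + 2)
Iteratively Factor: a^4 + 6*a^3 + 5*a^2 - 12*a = (a - 1)*(a^3 + 7*a^2 + 12*a) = a*(a - 1)*(a^2 + 7*a + 12) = a*(a - 1)*(a + 4)*(a + 3)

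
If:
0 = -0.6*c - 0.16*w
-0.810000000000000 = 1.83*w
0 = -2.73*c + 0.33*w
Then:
No Solution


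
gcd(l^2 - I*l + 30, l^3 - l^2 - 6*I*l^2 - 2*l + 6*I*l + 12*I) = l - 6*I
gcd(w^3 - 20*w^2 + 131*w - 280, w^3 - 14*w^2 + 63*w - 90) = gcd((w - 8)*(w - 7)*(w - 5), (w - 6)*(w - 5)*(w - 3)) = w - 5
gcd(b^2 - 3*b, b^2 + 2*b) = b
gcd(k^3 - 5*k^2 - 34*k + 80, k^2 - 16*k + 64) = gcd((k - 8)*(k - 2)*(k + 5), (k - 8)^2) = k - 8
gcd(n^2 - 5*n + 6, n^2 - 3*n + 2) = n - 2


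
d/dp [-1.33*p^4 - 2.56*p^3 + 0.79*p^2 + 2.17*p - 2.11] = -5.32*p^3 - 7.68*p^2 + 1.58*p + 2.17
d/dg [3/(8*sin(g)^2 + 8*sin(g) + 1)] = -(24*sin(2*g) + 24*cos(g))/(8*sin(g) - 4*cos(2*g) + 5)^2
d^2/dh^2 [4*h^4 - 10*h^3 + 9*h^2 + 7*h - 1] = 48*h^2 - 60*h + 18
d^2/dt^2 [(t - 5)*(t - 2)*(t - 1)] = 6*t - 16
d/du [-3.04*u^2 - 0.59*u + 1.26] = -6.08*u - 0.59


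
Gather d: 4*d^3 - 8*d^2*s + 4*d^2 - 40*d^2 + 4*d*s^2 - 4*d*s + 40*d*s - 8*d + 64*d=4*d^3 + d^2*(-8*s - 36) + d*(4*s^2 + 36*s + 56)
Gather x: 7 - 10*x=7 - 10*x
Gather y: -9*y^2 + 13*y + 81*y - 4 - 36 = -9*y^2 + 94*y - 40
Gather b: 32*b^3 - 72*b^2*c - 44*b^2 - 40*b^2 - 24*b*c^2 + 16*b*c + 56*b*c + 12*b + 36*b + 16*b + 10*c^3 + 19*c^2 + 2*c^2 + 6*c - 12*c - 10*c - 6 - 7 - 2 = 32*b^3 + b^2*(-72*c - 84) + b*(-24*c^2 + 72*c + 64) + 10*c^3 + 21*c^2 - 16*c - 15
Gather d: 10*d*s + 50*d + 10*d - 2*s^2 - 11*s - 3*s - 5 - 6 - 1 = d*(10*s + 60) - 2*s^2 - 14*s - 12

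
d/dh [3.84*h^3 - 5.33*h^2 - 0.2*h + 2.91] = 11.52*h^2 - 10.66*h - 0.2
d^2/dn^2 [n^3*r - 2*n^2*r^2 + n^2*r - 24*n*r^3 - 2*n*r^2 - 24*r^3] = 2*r*(3*n - 2*r + 1)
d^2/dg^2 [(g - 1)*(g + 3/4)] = 2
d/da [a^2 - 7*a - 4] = 2*a - 7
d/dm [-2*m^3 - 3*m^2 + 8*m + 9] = -6*m^2 - 6*m + 8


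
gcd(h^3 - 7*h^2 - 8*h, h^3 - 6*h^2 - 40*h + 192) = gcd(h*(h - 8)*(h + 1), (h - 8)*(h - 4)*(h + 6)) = h - 8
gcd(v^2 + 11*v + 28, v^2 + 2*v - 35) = v + 7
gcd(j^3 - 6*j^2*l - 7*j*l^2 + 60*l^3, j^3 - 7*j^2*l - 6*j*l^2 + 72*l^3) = j^2 - j*l - 12*l^2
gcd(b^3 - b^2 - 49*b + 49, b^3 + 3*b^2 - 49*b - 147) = b^2 - 49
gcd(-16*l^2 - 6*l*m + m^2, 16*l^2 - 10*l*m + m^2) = 8*l - m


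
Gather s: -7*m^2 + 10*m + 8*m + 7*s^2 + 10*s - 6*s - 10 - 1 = -7*m^2 + 18*m + 7*s^2 + 4*s - 11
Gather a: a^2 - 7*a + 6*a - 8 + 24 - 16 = a^2 - a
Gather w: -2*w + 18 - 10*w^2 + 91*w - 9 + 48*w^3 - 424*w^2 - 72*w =48*w^3 - 434*w^2 + 17*w + 9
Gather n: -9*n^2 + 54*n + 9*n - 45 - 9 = -9*n^2 + 63*n - 54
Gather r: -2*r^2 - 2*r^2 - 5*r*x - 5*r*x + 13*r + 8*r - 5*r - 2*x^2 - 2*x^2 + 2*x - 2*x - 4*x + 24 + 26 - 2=-4*r^2 + r*(16 - 10*x) - 4*x^2 - 4*x + 48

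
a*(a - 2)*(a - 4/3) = a^3 - 10*a^2/3 + 8*a/3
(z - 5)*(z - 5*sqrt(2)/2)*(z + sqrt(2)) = z^3 - 5*z^2 - 3*sqrt(2)*z^2/2 - 5*z + 15*sqrt(2)*z/2 + 25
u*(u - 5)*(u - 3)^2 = u^4 - 11*u^3 + 39*u^2 - 45*u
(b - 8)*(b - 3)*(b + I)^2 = b^4 - 11*b^3 + 2*I*b^3 + 23*b^2 - 22*I*b^2 + 11*b + 48*I*b - 24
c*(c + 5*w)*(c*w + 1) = c^3*w + 5*c^2*w^2 + c^2 + 5*c*w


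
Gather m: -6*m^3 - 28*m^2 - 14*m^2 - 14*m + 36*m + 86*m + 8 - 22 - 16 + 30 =-6*m^3 - 42*m^2 + 108*m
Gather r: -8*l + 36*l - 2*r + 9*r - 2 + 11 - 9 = 28*l + 7*r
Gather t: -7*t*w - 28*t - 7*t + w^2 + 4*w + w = t*(-7*w - 35) + w^2 + 5*w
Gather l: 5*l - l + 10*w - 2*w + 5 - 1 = 4*l + 8*w + 4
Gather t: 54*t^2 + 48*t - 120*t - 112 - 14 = 54*t^2 - 72*t - 126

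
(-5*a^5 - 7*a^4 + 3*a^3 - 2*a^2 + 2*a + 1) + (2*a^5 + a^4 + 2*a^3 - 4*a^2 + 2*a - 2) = -3*a^5 - 6*a^4 + 5*a^3 - 6*a^2 + 4*a - 1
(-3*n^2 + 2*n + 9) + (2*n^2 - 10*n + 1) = -n^2 - 8*n + 10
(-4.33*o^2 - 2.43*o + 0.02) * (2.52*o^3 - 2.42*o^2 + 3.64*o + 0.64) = -10.9116*o^5 + 4.355*o^4 - 9.8302*o^3 - 11.6648*o^2 - 1.4824*o + 0.0128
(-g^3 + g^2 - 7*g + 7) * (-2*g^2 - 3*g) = 2*g^5 + g^4 + 11*g^3 + 7*g^2 - 21*g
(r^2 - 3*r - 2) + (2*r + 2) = r^2 - r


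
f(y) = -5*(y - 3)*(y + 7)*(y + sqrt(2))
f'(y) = -5*(y - 3)*(y + 7) - 5*(y - 3)*(y + sqrt(2)) - 5*(y + 7)*(y + sqrt(2))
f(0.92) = 192.26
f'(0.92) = 14.21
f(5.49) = -1073.61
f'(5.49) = -672.63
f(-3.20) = -210.37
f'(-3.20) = 96.37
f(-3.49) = -236.43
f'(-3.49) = 82.97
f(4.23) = -389.81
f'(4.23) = -420.70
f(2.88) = 25.46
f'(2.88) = -203.63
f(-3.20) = -210.37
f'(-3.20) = 96.37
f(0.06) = 153.00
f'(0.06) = 73.41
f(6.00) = -1445.77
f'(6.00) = -788.14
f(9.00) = -4998.82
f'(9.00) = -1625.56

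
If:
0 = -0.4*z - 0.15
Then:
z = -0.38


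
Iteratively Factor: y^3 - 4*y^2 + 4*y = (y - 2)*(y^2 - 2*y) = (y - 2)^2*(y)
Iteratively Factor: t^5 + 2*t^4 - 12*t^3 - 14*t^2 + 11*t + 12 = (t + 1)*(t^4 + t^3 - 13*t^2 - t + 12) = (t - 3)*(t + 1)*(t^3 + 4*t^2 - t - 4) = (t - 3)*(t + 1)^2*(t^2 + 3*t - 4) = (t - 3)*(t - 1)*(t + 1)^2*(t + 4)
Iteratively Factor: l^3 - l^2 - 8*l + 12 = (l + 3)*(l^2 - 4*l + 4) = (l - 2)*(l + 3)*(l - 2)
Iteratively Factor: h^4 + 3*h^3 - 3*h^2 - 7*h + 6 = (h - 1)*(h^3 + 4*h^2 + h - 6) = (h - 1)*(h + 2)*(h^2 + 2*h - 3) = (h - 1)*(h + 2)*(h + 3)*(h - 1)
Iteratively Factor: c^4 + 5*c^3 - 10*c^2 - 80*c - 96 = (c + 4)*(c^3 + c^2 - 14*c - 24) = (c + 2)*(c + 4)*(c^2 - c - 12) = (c - 4)*(c + 2)*(c + 4)*(c + 3)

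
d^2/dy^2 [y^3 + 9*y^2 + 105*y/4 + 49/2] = 6*y + 18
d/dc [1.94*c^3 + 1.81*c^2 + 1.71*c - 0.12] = 5.82*c^2 + 3.62*c + 1.71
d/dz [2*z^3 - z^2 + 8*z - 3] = 6*z^2 - 2*z + 8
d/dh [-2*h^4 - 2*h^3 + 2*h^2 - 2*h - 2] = -8*h^3 - 6*h^2 + 4*h - 2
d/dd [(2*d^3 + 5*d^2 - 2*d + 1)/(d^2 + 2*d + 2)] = 2*(d^4 + 4*d^3 + 12*d^2 + 9*d - 3)/(d^4 + 4*d^3 + 8*d^2 + 8*d + 4)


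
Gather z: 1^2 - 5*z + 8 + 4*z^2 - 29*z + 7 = 4*z^2 - 34*z + 16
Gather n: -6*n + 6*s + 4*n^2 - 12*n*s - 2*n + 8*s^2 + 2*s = 4*n^2 + n*(-12*s - 8) + 8*s^2 + 8*s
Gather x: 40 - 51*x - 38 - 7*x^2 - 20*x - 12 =-7*x^2 - 71*x - 10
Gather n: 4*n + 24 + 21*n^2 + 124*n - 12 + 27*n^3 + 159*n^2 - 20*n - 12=27*n^3 + 180*n^2 + 108*n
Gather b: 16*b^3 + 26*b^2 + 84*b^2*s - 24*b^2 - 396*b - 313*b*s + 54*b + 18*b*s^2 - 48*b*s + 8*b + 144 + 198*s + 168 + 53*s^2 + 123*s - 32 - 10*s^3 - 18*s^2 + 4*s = 16*b^3 + b^2*(84*s + 2) + b*(18*s^2 - 361*s - 334) - 10*s^3 + 35*s^2 + 325*s + 280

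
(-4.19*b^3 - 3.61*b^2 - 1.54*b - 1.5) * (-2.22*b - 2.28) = 9.3018*b^4 + 17.5674*b^3 + 11.6496*b^2 + 6.8412*b + 3.42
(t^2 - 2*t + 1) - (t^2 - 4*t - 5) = 2*t + 6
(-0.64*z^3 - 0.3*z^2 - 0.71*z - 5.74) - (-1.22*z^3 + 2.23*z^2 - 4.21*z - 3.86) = 0.58*z^3 - 2.53*z^2 + 3.5*z - 1.88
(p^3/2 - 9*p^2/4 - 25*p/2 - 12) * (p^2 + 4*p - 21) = p^5/2 - p^4/4 - 32*p^3 - 59*p^2/4 + 429*p/2 + 252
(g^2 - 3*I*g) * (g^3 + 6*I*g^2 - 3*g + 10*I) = g^5 + 3*I*g^4 + 15*g^3 + 19*I*g^2 + 30*g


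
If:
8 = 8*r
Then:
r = 1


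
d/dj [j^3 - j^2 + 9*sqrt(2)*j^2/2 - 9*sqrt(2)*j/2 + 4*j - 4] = 3*j^2 - 2*j + 9*sqrt(2)*j - 9*sqrt(2)/2 + 4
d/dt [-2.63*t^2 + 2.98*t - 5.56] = 2.98 - 5.26*t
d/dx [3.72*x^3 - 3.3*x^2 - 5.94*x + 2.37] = 11.16*x^2 - 6.6*x - 5.94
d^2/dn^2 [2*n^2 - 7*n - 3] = 4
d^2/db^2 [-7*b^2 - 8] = -14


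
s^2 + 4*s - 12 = (s - 2)*(s + 6)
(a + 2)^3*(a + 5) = a^4 + 11*a^3 + 42*a^2 + 68*a + 40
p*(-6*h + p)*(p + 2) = -6*h*p^2 - 12*h*p + p^3 + 2*p^2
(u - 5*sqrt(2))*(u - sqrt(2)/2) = u^2 - 11*sqrt(2)*u/2 + 5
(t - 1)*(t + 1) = t^2 - 1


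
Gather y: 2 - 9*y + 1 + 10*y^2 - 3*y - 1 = 10*y^2 - 12*y + 2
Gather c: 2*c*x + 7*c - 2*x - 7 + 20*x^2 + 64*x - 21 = c*(2*x + 7) + 20*x^2 + 62*x - 28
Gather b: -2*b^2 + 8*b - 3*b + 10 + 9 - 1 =-2*b^2 + 5*b + 18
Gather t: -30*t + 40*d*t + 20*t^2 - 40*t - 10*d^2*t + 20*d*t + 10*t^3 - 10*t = 10*t^3 + 20*t^2 + t*(-10*d^2 + 60*d - 80)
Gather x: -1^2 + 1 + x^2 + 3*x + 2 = x^2 + 3*x + 2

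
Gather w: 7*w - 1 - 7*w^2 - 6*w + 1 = -7*w^2 + w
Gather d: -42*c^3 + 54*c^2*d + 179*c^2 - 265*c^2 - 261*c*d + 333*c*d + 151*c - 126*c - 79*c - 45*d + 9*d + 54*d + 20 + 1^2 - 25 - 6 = -42*c^3 - 86*c^2 - 54*c + d*(54*c^2 + 72*c + 18) - 10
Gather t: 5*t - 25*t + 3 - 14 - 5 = -20*t - 16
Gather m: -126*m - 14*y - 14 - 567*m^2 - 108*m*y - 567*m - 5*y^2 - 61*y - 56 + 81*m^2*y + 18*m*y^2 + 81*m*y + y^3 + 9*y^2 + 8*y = m^2*(81*y - 567) + m*(18*y^2 - 27*y - 693) + y^3 + 4*y^2 - 67*y - 70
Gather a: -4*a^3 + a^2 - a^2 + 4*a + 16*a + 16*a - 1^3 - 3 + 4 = -4*a^3 + 36*a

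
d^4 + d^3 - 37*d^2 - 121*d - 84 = (d - 7)*(d + 1)*(d + 3)*(d + 4)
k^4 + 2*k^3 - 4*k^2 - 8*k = k*(k - 2)*(k + 2)^2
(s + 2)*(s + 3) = s^2 + 5*s + 6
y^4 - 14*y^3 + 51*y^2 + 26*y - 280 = (y - 7)*(y - 5)*(y - 4)*(y + 2)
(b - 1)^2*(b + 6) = b^3 + 4*b^2 - 11*b + 6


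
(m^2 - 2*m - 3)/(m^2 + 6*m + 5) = (m - 3)/(m + 5)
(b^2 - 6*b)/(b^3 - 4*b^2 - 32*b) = (6 - b)/(-b^2 + 4*b + 32)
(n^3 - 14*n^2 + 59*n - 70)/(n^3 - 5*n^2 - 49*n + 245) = (n - 2)/(n + 7)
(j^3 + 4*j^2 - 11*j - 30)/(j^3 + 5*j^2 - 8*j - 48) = (j^2 + 7*j + 10)/(j^2 + 8*j + 16)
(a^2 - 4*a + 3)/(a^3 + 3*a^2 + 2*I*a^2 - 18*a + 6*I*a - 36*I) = (a - 1)/(a^2 + 2*a*(3 + I) + 12*I)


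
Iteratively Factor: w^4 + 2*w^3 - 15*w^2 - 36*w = (w)*(w^3 + 2*w^2 - 15*w - 36) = w*(w + 3)*(w^2 - w - 12) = w*(w - 4)*(w + 3)*(w + 3)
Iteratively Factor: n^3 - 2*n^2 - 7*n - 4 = (n - 4)*(n^2 + 2*n + 1) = (n - 4)*(n + 1)*(n + 1)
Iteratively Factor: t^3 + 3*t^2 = (t)*(t^2 + 3*t) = t*(t + 3)*(t)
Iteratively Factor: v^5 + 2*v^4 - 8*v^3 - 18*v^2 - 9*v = (v + 1)*(v^4 + v^3 - 9*v^2 - 9*v) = v*(v + 1)*(v^3 + v^2 - 9*v - 9) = v*(v - 3)*(v + 1)*(v^2 + 4*v + 3) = v*(v - 3)*(v + 1)^2*(v + 3)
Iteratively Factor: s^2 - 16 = (s + 4)*(s - 4)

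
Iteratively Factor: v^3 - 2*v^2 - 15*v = (v)*(v^2 - 2*v - 15) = v*(v - 5)*(v + 3)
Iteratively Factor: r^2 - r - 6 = (r - 3)*(r + 2)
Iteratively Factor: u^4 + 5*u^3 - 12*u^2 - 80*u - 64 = (u + 4)*(u^3 + u^2 - 16*u - 16) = (u - 4)*(u + 4)*(u^2 + 5*u + 4) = (u - 4)*(u + 4)^2*(u + 1)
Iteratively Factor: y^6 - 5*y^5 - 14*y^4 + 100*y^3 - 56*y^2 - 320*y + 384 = (y - 4)*(y^5 - y^4 - 18*y^3 + 28*y^2 + 56*y - 96) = (y - 4)*(y + 2)*(y^4 - 3*y^3 - 12*y^2 + 52*y - 48) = (y - 4)*(y - 3)*(y + 2)*(y^3 - 12*y + 16) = (y - 4)*(y - 3)*(y - 2)*(y + 2)*(y^2 + 2*y - 8) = (y - 4)*(y - 3)*(y - 2)*(y + 2)*(y + 4)*(y - 2)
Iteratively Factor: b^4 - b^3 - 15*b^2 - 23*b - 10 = (b + 1)*(b^3 - 2*b^2 - 13*b - 10) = (b + 1)^2*(b^2 - 3*b - 10) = (b - 5)*(b + 1)^2*(b + 2)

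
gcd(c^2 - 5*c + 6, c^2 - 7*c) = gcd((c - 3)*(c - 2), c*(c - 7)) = 1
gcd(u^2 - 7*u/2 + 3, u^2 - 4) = u - 2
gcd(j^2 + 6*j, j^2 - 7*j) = j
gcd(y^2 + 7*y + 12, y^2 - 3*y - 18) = y + 3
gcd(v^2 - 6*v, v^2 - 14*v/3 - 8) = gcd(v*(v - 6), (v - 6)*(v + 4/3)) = v - 6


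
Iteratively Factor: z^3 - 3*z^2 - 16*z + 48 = (z + 4)*(z^2 - 7*z + 12) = (z - 4)*(z + 4)*(z - 3)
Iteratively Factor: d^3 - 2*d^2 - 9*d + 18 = (d - 2)*(d^2 - 9) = (d - 3)*(d - 2)*(d + 3)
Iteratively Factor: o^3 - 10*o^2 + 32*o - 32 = (o - 4)*(o^2 - 6*o + 8) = (o - 4)*(o - 2)*(o - 4)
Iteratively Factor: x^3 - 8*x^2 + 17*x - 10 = (x - 2)*(x^2 - 6*x + 5) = (x - 2)*(x - 1)*(x - 5)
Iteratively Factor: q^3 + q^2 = (q)*(q^2 + q) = q*(q + 1)*(q)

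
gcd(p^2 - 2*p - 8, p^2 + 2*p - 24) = p - 4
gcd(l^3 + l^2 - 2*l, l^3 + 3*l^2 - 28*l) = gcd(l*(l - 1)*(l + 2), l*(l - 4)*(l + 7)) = l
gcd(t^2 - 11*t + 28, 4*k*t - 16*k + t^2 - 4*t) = t - 4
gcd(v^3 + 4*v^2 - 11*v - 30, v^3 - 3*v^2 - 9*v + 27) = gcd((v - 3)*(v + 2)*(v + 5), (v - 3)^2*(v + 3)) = v - 3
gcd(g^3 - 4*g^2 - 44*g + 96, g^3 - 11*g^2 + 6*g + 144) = g - 8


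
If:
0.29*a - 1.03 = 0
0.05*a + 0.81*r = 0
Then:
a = 3.55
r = -0.22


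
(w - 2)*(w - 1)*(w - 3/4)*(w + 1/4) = w^4 - 7*w^3/2 + 53*w^2/16 - 7*w/16 - 3/8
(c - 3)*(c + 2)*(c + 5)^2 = c^4 + 9*c^3 + 9*c^2 - 85*c - 150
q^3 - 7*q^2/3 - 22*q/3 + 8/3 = (q - 4)*(q - 1/3)*(q + 2)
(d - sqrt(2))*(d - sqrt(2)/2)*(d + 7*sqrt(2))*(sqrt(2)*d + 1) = sqrt(2)*d^4 + 12*d^3 - 29*sqrt(2)*d^2/2 - 6*d + 7*sqrt(2)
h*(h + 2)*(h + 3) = h^3 + 5*h^2 + 6*h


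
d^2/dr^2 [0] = 0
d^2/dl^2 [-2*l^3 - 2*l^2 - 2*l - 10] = -12*l - 4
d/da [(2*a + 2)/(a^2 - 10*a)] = 2*(-a^2 - 2*a + 10)/(a^2*(a^2 - 20*a + 100))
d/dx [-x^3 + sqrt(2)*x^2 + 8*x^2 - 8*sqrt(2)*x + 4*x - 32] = -3*x^2 + 2*sqrt(2)*x + 16*x - 8*sqrt(2) + 4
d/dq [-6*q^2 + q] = 1 - 12*q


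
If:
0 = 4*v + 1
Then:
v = -1/4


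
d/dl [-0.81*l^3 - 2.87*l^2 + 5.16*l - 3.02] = -2.43*l^2 - 5.74*l + 5.16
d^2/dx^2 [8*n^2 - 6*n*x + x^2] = 2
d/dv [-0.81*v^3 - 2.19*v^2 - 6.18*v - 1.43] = -2.43*v^2 - 4.38*v - 6.18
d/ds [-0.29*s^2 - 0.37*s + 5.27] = -0.58*s - 0.37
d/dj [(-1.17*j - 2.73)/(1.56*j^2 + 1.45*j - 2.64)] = (1.8252*j^2 + 8.5176*j + 7.0473)/(2.4336*j^4 + 4.524*j^3 - 6.1343*j^2 - 7.656*j + 6.9696)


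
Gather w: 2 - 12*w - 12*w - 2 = -24*w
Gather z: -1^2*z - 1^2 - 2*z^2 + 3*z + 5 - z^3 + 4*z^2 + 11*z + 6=-z^3 + 2*z^2 + 13*z + 10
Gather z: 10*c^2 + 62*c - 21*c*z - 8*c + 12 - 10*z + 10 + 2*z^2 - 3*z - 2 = 10*c^2 + 54*c + 2*z^2 + z*(-21*c - 13) + 20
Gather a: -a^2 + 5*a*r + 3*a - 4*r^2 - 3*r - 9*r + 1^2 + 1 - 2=-a^2 + a*(5*r + 3) - 4*r^2 - 12*r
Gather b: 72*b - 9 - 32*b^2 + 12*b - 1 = -32*b^2 + 84*b - 10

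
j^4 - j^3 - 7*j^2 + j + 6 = (j - 3)*(j - 1)*(j + 1)*(j + 2)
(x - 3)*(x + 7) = x^2 + 4*x - 21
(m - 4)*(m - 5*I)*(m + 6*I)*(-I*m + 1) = -I*m^4 + 2*m^3 + 4*I*m^3 - 8*m^2 - 29*I*m^2 + 30*m + 116*I*m - 120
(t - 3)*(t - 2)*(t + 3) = t^3 - 2*t^2 - 9*t + 18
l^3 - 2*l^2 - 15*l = l*(l - 5)*(l + 3)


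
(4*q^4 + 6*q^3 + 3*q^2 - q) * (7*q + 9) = 28*q^5 + 78*q^4 + 75*q^3 + 20*q^2 - 9*q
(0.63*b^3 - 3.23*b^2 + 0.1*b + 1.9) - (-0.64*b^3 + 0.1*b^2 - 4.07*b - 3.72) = 1.27*b^3 - 3.33*b^2 + 4.17*b + 5.62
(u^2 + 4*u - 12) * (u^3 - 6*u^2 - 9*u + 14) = u^5 - 2*u^4 - 45*u^3 + 50*u^2 + 164*u - 168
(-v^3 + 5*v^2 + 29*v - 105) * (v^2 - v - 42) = -v^5 + 6*v^4 + 66*v^3 - 344*v^2 - 1113*v + 4410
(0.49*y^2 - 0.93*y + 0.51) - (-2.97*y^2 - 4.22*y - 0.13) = 3.46*y^2 + 3.29*y + 0.64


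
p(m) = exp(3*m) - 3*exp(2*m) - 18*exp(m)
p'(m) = 3*exp(3*m) - 6*exp(2*m) - 18*exp(m)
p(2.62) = 1778.27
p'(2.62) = 6395.30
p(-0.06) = -18.78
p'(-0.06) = -19.77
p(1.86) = 25.65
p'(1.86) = 432.00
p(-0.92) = -7.59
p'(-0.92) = -7.94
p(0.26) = -26.21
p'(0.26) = -26.89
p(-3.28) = -0.68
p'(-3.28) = -0.69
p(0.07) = -21.52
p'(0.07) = -22.51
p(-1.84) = -2.93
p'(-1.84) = -3.00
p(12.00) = 4311152076819219.45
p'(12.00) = 12933535703683220.37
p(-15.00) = 0.00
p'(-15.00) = 0.00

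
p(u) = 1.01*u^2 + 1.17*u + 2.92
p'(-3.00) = -4.89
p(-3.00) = 8.50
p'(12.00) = 25.41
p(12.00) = 162.40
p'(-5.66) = -10.26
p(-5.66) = 28.65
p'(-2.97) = -4.83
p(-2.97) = 8.35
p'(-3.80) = -6.51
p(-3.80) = 13.06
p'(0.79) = 2.77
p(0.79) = 4.47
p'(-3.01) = -4.91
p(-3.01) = 8.55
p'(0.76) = 2.71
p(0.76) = 4.39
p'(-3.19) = -5.27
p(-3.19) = 9.47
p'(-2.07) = -3.01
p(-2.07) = 4.83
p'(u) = 2.02*u + 1.17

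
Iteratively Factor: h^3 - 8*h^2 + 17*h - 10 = (h - 5)*(h^2 - 3*h + 2) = (h - 5)*(h - 1)*(h - 2)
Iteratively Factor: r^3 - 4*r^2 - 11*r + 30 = (r - 2)*(r^2 - 2*r - 15) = (r - 5)*(r - 2)*(r + 3)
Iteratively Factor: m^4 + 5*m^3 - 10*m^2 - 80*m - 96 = (m - 4)*(m^3 + 9*m^2 + 26*m + 24) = (m - 4)*(m + 3)*(m^2 + 6*m + 8) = (m - 4)*(m + 3)*(m + 4)*(m + 2)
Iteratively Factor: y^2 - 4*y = (y)*(y - 4)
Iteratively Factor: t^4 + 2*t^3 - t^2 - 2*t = (t)*(t^3 + 2*t^2 - t - 2) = t*(t + 2)*(t^2 - 1) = t*(t + 1)*(t + 2)*(t - 1)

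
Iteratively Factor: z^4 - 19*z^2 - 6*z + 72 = (z - 2)*(z^3 + 2*z^2 - 15*z - 36) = (z - 4)*(z - 2)*(z^2 + 6*z + 9) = (z - 4)*(z - 2)*(z + 3)*(z + 3)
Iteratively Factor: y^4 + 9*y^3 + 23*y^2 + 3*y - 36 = (y + 4)*(y^3 + 5*y^2 + 3*y - 9) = (y + 3)*(y + 4)*(y^2 + 2*y - 3) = (y + 3)^2*(y + 4)*(y - 1)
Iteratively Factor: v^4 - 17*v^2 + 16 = (v - 1)*(v^3 + v^2 - 16*v - 16) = (v - 1)*(v + 1)*(v^2 - 16) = (v - 4)*(v - 1)*(v + 1)*(v + 4)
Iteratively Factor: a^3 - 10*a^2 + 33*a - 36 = (a - 3)*(a^2 - 7*a + 12) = (a - 3)^2*(a - 4)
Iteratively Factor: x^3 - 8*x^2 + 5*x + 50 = (x + 2)*(x^2 - 10*x + 25) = (x - 5)*(x + 2)*(x - 5)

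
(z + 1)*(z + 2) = z^2 + 3*z + 2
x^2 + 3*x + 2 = (x + 1)*(x + 2)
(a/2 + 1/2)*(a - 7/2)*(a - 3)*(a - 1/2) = a^4/2 - 3*a^3 + 27*a^2/8 + 17*a/4 - 21/8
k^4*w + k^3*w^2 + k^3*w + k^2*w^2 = k^2*(k + w)*(k*w + w)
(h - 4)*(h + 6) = h^2 + 2*h - 24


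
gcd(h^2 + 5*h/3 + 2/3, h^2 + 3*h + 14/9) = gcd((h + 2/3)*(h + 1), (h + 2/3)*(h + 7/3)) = h + 2/3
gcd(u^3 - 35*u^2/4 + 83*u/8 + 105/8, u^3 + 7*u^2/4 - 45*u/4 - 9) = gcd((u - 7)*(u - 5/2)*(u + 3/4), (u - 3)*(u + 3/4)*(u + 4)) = u + 3/4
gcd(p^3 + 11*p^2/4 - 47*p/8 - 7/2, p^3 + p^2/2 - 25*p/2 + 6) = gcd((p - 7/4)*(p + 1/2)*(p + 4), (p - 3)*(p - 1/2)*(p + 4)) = p + 4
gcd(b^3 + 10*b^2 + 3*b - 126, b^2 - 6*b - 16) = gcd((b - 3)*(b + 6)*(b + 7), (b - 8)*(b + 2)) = 1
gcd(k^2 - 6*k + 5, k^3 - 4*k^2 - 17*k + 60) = k - 5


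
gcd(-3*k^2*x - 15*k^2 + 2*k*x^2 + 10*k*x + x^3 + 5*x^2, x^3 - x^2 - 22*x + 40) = x + 5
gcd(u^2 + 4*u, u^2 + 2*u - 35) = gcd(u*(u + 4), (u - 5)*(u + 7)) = 1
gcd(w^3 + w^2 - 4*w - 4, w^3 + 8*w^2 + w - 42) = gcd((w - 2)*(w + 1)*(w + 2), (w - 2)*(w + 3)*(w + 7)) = w - 2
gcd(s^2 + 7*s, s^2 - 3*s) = s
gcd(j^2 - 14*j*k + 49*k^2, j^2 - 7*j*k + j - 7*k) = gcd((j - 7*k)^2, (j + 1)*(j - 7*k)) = j - 7*k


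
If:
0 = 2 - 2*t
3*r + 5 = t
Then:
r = -4/3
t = 1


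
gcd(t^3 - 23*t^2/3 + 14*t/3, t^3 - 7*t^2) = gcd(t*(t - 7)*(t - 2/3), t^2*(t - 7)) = t^2 - 7*t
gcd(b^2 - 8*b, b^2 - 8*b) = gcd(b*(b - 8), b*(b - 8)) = b^2 - 8*b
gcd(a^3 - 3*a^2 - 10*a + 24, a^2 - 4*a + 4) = a - 2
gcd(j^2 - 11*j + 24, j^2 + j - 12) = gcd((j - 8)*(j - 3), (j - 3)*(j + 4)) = j - 3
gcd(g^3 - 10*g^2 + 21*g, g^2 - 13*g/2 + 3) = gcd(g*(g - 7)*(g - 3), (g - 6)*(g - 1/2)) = 1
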